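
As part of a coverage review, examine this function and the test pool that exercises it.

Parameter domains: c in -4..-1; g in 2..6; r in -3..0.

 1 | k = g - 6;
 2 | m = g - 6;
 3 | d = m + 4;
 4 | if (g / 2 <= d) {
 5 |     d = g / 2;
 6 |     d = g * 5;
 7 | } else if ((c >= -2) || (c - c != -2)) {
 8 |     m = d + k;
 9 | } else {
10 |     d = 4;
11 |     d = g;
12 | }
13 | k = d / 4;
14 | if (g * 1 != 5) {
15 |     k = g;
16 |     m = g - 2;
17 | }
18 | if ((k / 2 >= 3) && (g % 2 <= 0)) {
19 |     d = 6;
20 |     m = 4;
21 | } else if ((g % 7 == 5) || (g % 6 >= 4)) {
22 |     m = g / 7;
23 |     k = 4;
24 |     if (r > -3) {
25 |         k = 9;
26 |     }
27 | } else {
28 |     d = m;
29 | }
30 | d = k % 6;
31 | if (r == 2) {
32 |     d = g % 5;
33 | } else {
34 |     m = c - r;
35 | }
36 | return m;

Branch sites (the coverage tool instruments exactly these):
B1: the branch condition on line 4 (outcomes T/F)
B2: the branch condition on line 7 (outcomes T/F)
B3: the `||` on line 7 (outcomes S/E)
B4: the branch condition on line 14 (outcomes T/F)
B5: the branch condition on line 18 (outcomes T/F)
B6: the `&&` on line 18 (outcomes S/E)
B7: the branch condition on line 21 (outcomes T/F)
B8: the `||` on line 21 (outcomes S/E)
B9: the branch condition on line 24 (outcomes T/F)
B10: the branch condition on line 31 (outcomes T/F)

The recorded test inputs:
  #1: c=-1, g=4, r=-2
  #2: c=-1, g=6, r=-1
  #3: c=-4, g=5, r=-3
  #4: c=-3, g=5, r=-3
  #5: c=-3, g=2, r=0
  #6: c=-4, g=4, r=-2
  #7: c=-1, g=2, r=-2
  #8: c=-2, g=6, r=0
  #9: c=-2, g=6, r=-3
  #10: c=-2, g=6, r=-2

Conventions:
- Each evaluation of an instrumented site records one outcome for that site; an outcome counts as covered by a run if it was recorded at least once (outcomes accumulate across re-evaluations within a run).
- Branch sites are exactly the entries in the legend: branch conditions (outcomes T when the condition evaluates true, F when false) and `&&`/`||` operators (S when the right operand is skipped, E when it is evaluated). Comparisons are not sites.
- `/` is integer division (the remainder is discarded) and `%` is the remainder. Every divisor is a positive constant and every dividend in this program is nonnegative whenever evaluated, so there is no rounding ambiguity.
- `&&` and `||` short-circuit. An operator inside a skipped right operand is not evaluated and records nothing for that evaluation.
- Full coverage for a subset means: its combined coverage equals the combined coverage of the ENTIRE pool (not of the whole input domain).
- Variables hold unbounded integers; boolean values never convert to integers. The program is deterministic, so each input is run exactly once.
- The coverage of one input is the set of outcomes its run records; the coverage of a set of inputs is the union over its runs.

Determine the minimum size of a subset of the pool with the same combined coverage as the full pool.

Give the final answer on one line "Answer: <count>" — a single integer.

#1 (c=-1, g=4, r=-2) -> covered: B1=T, B4=T, B5=F, B6=S, B7=T, B8=E, B9=T, B10=F
#2 (c=-1, g=6, r=-1) -> covered: B1=T, B4=T, B5=T, B6=E, B10=F
#3 (c=-4, g=5, r=-3) -> covered: B1=T, B4=F, B5=F, B6=E, B7=T, B8=S, B9=F, B10=F
#4 (c=-3, g=5, r=-3) -> covered: B1=T, B4=F, B5=F, B6=E, B7=T, B8=S, B9=F, B10=F
#5 (c=-3, g=2, r=0) -> covered: B1=F, B2=T, B3=E, B4=T, B5=F, B6=S, B7=F, B8=E, B10=F
#6 (c=-4, g=4, r=-2) -> covered: B1=T, B4=T, B5=F, B6=S, B7=T, B8=E, B9=T, B10=F
#7 (c=-1, g=2, r=-2) -> covered: B1=F, B2=T, B3=S, B4=T, B5=F, B6=S, B7=F, B8=E, B10=F
#8 (c=-2, g=6, r=0) -> covered: B1=T, B4=T, B5=T, B6=E, B10=F
#9 (c=-2, g=6, r=-3) -> covered: B1=T, B4=T, B5=T, B6=E, B10=F
#10 (c=-2, g=6, r=-2) -> covered: B1=T, B4=T, B5=T, B6=E, B10=F
together the pool reaches 18 outcomes: B1=T, B1=F, B2=T, B3=S, B3=E, B4=T, B4=F, B5=T, B5=F, B6=S, B6=E, B7=T, B7=F, B8=S, B8=E, B9=T, B9=F, B10=F
size 1 is not enough: best union over all size-1 subsets is 9/18
size 2 is not enough: best union over all size-2 subsets is 15/18
size 3 is not enough: best union over all size-3 subsets is 16/18
size 4 is not enough: best union over all size-4 subsets is 17/18
size 5: inputs {1, 2, 3, 5, 7} cover all 18 outcomes, and no lexicographically smaller subset of this size does

Answer: 5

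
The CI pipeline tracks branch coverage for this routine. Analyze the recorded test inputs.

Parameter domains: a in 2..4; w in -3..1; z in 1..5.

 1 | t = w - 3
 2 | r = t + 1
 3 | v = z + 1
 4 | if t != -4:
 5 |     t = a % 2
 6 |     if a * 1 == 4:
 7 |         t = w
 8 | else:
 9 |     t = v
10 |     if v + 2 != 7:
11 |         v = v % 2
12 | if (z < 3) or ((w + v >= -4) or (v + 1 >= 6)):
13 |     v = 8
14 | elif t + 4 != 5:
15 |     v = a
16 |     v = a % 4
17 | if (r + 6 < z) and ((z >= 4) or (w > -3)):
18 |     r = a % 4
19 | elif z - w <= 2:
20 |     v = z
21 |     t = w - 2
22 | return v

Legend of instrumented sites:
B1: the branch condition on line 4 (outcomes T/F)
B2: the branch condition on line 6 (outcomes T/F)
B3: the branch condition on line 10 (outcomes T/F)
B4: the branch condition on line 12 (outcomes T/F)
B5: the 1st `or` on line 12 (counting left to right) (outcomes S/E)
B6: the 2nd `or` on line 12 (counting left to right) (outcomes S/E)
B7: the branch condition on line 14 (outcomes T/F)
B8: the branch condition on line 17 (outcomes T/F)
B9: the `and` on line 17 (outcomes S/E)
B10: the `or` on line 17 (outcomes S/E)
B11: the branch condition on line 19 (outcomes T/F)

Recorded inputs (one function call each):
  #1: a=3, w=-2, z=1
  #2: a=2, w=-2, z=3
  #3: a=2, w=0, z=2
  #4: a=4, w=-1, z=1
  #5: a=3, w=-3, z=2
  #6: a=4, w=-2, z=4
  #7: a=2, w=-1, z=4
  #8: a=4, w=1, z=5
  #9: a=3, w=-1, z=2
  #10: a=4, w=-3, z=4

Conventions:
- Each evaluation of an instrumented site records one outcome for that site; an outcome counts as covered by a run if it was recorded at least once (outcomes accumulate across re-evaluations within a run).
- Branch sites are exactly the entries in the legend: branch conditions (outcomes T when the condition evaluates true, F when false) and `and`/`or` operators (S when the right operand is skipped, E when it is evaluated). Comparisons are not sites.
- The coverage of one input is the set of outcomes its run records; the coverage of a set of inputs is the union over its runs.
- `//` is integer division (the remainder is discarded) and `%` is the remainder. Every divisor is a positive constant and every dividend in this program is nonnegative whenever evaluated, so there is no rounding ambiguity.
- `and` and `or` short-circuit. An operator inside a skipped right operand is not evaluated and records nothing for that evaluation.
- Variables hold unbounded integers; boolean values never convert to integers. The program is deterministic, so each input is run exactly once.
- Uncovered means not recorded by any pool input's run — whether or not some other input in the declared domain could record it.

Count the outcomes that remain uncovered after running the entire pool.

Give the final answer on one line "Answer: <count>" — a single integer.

test 1 (a=3, w=-2, z=1) fires B1->T, B2->F, B5->S, B4->T, B9->S, B8->F, B11->F; hits B1=T, B2=F, B4=T, B5=S, B8=F, B9=S, B11=F
test 2 (a=2, w=-2, z=3) fires B1->T, B2->F, B5->E, B6->S, B4->T, B9->E, B10->E, B8->T; hits B1=T, B2=F, B4=T, B5=E, B6=S, B8=T, B9=E, B10=E
test 3 (a=2, w=0, z=2) fires B1->T, B2->F, B5->S, B4->T, B9->S, B8->F, B11->T; hits B1=T, B2=F, B4=T, B5=S, B8=F, B9=S, B11=T
test 4 (a=4, w=-1, z=1) fires B1->F, B3->T, B5->S, B4->T, B9->S, B8->F, B11->T; hits B1=F, B3=T, B4=T, B5=S, B8=F, B9=S, B11=T
test 5 (a=3, w=-3, z=2) fires B1->T, B2->F, B5->S, B4->T, B9->E, B10->E, B8->F, B11->F; hits B1=T, B2=F, B4=T, B5=S, B8=F, B9=E, B10=E, B11=F
test 6 (a=4, w=-2, z=4) fires B1->T, B2->T, B5->E, B6->S, B4->T, B9->E, B10->S, B8->T; hits B1=T, B2=T, B4=T, B5=E, B6=S, B8=T, B9=E, B10=S
test 7 (a=2, w=-1, z=4) fires B1->F, B3->F, B5->E, B6->S, B4->T, B9->E, B10->S, B8->T; hits B1=F, B3=F, B4=T, B5=E, B6=S, B8=T, B9=E, B10=S
test 8 (a=4, w=1, z=5) fires B1->T, B2->T, B5->E, B6->S, B4->T, B9->S, B8->F, B11->F; hits B1=T, B2=T, B4=T, B5=E, B6=S, B8=F, B9=S, B11=F
test 9 (a=3, w=-1, z=2) fires B1->F, B3->T, B5->S, B4->T, B9->S, B8->F, B11->F; hits B1=F, B3=T, B4=T, B5=S, B8=F, B9=S, B11=F
test 10 (a=4, w=-3, z=4) fires B1->T, B2->T, B5->E, B6->S, B4->T, B9->E, B10->S, B8->T; hits B1=T, B2=T, B4=T, B5=E, B6=S, B8=T, B9=E, B10=S
union over the pool: B1=T, B1=F, B2=T, B2=F, B3=T, B3=F, B4=T, B5=S, B5=E, B6=S, B8=T, B8=F, B9=S, B9=E, B10=S, B10=E, B11=T, B11=F
uncovered (4 of 22): B4=F, B6=E, B7=T, B7=F

Answer: 4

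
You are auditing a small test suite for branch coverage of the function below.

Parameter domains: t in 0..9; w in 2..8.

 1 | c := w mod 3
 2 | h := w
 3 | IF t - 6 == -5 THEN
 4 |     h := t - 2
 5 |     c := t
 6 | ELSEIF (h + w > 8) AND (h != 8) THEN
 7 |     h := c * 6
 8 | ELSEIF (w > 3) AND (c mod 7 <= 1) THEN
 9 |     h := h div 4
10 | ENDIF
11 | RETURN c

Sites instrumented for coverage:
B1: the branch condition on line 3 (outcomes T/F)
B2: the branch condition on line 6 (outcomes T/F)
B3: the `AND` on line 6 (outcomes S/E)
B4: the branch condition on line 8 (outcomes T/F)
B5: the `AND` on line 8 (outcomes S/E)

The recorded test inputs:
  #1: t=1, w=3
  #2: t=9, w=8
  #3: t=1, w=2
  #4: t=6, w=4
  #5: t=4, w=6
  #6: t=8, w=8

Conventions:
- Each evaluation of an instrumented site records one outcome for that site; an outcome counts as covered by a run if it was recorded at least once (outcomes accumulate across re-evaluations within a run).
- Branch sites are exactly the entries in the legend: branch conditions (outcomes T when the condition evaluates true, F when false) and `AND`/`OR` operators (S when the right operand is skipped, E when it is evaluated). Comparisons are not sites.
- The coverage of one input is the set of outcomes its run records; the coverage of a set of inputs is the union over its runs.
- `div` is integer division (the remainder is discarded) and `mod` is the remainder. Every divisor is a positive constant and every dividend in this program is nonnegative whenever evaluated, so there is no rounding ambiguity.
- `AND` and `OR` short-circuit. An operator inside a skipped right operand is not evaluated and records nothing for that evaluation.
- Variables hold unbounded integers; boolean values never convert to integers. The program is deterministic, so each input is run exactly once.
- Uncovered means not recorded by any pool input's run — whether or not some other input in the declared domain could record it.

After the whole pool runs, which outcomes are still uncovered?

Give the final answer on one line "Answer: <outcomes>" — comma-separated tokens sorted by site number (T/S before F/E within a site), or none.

input #1 (t=1, w=3): events B1->T; covers B1=T
input #2 (t=9, w=8): events B1->F, B3->E, B2->F, B5->E, B4->F; covers B1=F, B2=F, B3=E, B4=F, B5=E
input #3 (t=1, w=2): events B1->T; covers B1=T
input #4 (t=6, w=4): events B1->F, B3->S, B2->F, B5->E, B4->T; covers B1=F, B2=F, B3=S, B4=T, B5=E
input #5 (t=4, w=6): events B1->F, B3->E, B2->T; covers B1=F, B2=T, B3=E
input #6 (t=8, w=8): events B1->F, B3->E, B2->F, B5->E, B4->F; covers B1=F, B2=F, B3=E, B4=F, B5=E
union over the pool: B1=T, B1=F, B2=T, B2=F, B3=S, B3=E, B4=T, B4=F, B5=E
uncovered (1 of 10): B5=S

Answer: B5=S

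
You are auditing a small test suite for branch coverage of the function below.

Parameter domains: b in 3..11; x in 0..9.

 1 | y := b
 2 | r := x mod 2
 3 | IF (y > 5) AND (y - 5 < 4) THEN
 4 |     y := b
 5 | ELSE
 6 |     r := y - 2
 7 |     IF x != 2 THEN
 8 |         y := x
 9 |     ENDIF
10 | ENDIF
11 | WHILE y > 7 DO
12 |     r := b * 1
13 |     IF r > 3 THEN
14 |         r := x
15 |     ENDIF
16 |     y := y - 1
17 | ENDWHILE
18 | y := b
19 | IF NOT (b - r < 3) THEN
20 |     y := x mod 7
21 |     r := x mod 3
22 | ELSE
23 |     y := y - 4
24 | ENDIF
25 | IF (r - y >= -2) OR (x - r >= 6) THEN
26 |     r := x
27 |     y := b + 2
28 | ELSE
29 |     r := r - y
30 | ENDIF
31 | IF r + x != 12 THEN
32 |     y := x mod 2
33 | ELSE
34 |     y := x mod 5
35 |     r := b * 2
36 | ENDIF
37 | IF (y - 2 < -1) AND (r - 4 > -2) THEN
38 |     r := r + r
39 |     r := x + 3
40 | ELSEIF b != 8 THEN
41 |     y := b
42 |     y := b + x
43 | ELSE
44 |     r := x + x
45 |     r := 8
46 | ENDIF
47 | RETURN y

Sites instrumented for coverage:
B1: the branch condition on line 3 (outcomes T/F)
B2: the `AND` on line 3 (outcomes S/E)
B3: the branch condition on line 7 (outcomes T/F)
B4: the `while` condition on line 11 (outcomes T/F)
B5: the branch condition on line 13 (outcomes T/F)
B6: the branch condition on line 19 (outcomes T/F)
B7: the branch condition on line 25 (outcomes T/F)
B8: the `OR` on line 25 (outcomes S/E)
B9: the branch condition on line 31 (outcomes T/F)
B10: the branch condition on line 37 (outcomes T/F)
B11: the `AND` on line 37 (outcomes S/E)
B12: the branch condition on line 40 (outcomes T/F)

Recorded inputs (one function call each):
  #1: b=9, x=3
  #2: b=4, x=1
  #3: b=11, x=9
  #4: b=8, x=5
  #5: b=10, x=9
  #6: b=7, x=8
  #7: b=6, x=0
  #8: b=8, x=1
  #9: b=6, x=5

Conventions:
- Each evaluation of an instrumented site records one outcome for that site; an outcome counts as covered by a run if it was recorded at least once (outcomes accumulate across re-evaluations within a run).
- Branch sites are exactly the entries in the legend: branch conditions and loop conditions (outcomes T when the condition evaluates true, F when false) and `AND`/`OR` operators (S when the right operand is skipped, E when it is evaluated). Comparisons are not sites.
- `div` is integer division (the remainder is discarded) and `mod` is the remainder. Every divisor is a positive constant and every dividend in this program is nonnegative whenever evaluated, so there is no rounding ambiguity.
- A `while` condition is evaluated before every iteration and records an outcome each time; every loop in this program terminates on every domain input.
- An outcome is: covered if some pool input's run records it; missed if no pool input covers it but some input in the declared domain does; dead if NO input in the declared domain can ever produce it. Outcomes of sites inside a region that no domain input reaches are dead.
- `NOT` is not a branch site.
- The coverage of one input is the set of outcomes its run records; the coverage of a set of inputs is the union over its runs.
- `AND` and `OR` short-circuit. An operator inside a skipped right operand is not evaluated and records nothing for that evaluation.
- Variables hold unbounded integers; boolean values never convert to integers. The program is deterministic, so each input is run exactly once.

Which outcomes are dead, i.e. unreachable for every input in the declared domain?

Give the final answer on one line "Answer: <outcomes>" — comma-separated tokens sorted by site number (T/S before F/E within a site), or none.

sweeping the full domain (90 inputs) for each outcome:
  reachable outcomes have witnesses, e.g. B1=T (e.g. b=6, x=0), B1=F (e.g. b=3, x=0), B2=S (e.g. b=3, x=0), B2=E (e.g. b=6, x=0)

Answer: none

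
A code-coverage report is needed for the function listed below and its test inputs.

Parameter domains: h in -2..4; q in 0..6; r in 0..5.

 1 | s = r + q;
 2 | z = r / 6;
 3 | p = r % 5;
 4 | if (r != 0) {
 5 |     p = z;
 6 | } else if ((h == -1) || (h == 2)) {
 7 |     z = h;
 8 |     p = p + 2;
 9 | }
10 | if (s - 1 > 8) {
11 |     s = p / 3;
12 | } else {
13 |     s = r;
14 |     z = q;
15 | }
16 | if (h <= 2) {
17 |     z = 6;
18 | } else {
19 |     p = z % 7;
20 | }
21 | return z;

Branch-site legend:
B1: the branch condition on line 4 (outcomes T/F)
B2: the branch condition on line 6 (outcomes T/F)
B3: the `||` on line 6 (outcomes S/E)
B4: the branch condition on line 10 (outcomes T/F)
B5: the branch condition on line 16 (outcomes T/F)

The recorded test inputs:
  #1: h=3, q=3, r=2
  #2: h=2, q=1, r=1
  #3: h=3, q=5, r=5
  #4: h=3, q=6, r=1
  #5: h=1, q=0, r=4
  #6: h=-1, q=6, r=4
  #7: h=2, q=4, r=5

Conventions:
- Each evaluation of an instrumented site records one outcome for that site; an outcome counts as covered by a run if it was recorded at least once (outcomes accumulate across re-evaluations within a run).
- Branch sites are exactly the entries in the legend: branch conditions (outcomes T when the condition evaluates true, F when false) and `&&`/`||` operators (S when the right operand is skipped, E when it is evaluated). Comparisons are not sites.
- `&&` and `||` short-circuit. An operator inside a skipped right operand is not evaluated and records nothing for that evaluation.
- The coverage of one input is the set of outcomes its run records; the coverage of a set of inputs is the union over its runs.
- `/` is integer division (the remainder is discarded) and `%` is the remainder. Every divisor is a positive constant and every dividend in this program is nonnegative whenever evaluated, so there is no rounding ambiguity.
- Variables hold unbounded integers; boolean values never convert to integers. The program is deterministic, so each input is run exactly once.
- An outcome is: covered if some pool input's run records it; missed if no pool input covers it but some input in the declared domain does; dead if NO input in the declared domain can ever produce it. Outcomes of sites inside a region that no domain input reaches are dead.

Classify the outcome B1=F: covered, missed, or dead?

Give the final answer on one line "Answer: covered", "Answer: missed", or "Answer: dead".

no pool input records B1=F
but domain input (h=-2, q=0, r=0) does record it -> reachable, so missed

Answer: missed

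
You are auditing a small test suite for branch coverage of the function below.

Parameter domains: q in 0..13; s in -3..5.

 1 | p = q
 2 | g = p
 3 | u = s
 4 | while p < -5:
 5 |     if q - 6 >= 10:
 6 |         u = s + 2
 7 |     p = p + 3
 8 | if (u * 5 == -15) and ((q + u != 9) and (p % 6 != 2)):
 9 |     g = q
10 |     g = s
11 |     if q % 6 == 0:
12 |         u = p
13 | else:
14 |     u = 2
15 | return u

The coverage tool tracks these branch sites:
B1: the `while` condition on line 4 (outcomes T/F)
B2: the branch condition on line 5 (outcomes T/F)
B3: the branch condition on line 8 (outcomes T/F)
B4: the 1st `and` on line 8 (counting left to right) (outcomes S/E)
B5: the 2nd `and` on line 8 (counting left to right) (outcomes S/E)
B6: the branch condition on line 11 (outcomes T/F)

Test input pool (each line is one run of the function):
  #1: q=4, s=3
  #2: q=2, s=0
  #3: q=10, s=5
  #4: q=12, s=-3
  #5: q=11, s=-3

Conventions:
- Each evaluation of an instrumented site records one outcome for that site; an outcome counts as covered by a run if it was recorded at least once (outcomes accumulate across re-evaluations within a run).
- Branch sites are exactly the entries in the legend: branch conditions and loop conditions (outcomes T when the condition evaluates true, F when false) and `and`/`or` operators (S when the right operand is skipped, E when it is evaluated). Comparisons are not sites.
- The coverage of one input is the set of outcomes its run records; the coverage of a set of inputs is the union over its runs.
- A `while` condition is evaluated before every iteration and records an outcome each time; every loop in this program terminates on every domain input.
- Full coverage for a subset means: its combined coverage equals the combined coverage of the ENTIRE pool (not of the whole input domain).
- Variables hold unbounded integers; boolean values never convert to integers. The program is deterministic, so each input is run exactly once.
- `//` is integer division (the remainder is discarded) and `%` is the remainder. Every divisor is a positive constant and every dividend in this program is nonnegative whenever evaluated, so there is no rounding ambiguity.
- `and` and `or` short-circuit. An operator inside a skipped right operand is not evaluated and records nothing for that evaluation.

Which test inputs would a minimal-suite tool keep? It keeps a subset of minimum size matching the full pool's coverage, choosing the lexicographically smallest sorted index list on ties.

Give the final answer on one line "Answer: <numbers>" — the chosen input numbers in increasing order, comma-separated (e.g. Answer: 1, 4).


#1 (q=4, s=3) -> covered: B1=F, B3=F, B4=S
#2 (q=2, s=0) -> covered: B1=F, B3=F, B4=S
#3 (q=10, s=5) -> covered: B1=F, B3=F, B4=S
#4 (q=12, s=-3) -> covered: B1=F, B3=F, B4=E, B5=S
#5 (q=11, s=-3) -> covered: B1=F, B3=T, B4=E, B5=E, B6=F
together the pool reaches 8 outcomes: B1=F, B3=T, B3=F, B4=S, B4=E, B5=S, B5=E, B6=F
checked all size-1 subsets: none covers 8 outcomes (max 5/8)
checked all size-2 subsets: none covers 8 outcomes (max 7/8)
the canonical winner is {1, 4, 5}: size 3, full 8-outcome coverage, earliest index list among size-3 covers
Answer: 1, 4, 5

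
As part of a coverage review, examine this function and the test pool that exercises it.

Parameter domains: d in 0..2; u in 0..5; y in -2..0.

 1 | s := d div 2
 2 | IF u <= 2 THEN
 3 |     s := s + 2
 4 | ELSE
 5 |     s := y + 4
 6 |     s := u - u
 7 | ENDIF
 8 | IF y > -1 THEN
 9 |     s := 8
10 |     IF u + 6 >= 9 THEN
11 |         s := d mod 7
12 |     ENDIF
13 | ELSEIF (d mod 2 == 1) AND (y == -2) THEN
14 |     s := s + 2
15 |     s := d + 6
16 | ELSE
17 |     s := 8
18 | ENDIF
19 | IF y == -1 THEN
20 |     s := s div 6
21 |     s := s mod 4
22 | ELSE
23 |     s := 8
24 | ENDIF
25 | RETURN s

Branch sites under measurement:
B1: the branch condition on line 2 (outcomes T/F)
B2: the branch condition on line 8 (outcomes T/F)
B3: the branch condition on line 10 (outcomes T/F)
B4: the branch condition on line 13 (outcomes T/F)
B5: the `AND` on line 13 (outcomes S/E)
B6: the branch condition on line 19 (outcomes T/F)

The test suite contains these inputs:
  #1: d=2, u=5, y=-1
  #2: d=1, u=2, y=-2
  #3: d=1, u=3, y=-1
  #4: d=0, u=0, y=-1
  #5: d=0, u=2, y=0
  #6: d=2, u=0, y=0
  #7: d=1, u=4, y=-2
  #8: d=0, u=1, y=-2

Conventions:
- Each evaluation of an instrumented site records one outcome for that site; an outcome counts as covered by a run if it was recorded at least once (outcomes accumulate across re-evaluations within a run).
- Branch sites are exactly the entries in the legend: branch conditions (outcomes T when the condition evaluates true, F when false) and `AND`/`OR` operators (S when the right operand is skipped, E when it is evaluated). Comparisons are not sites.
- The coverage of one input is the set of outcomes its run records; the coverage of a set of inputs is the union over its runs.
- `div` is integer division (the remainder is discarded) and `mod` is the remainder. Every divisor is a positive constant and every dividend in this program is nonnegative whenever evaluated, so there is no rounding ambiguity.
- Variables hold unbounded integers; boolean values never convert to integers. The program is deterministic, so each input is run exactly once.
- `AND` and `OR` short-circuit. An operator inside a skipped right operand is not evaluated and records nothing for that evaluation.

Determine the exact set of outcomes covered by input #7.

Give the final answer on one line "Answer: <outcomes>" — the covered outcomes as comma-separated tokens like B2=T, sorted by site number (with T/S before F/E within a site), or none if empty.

Event log for input #7 (d=1, u=4, y=-2):
  B1->F, B2->F, B5->E, B4->T, B6->F
distinct outcomes covered: B1=F, B2=F, B4=T, B5=E, B6=F

Answer: B1=F, B2=F, B4=T, B5=E, B6=F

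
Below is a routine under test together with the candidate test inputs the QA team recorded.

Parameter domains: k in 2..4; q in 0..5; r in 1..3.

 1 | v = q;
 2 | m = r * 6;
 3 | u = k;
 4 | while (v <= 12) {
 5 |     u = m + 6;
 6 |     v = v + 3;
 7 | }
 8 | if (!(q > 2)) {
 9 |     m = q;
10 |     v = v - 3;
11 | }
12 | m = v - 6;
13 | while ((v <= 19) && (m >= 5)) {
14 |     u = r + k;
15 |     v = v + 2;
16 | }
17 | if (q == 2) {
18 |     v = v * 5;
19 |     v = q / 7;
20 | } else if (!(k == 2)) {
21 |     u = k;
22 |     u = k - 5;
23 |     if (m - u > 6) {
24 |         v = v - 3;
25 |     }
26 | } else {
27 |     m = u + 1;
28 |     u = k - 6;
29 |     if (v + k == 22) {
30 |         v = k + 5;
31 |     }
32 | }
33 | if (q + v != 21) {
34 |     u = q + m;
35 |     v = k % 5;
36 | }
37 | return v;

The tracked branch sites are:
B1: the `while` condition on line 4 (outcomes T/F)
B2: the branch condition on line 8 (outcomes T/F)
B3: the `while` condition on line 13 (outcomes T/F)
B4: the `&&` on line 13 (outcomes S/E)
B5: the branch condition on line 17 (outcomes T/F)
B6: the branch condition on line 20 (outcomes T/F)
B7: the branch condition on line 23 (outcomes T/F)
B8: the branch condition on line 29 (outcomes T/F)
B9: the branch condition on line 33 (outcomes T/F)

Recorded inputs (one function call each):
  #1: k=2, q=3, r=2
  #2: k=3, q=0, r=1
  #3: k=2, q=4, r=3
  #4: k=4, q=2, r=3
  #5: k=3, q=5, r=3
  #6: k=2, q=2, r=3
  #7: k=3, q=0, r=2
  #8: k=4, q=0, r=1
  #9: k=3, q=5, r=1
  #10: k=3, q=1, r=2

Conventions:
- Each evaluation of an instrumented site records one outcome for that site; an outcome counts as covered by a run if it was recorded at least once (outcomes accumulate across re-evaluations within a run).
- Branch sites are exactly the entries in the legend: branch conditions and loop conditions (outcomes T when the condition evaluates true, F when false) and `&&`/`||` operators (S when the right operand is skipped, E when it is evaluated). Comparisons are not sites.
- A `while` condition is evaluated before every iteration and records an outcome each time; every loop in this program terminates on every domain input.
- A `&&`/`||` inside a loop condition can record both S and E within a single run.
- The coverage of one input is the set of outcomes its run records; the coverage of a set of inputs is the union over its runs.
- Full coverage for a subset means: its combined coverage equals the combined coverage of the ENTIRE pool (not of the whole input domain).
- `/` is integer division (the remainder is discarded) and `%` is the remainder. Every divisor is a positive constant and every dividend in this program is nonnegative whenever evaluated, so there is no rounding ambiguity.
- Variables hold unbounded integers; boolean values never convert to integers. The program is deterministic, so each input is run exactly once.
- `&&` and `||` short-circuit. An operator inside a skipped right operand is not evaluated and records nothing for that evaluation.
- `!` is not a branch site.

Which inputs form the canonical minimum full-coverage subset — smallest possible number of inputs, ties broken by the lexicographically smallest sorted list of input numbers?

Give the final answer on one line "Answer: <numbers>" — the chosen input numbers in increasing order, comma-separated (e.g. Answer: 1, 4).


#1 (k=2, q=3, r=2) -> B1->T, B1->T, B1->T, B1->T, B1->F, B2->F, B4->E, B3->T, B4->E, B3->T, B4->E, B3->T, B4->S, B3->F, ...; covered: B1=T, B1=F, B2=F, B3=T, B3=F, B4=S, B4=E, B5=F, B6=F, B8=F, B9=T
#2 (k=3, q=0, r=1) -> B1->T, B1->T, B1->T, B1->T, B1->T, B1->F, B2->T, B4->E, B3->T, B4->E, B3->T, B4->E, B3->T, B4->E, ...; covered: B1=T, B1=F, B2=T, B3=T, B3=F, B4=S, B4=E, B5=F, B6=T, B7=T, B9=T
#3 (k=2, q=4, r=3) -> B1->T, B1->T, B1->T, B1->F, B2->F, B4->E, B3->T, B4->E, B3->T, B4->E, B3->T, B4->E, B3->T, B4->S, ...; covered: B1=T, B1=F, B2=F, B3=T, B3=F, B4=S, B4=E, B5=F, B6=F, B8=F, B9=T
#4 (k=4, q=2, r=3) -> B1->T, B1->T, B1->T, B1->T, B1->F, B2->T, B4->E, B3->T, B4->E, B3->T, B4->E, B3->T, B4->E, B3->T, ...; covered: B1=T, B1=F, B2=T, B3=T, B3=F, B4=S, B4=E, B5=T, B9=T
#5 (k=3, q=5, r=3) -> B1->T, B1->T, B1->T, B1->F, B2->F, B4->E, B3->T, B4->E, B3->T, B4->E, B3->T, B4->S, B3->F, B5->F, ...; covered: B1=T, B1=F, B2=F, B3=T, B3=F, B4=S, B4=E, B5=F, B6=T, B7=T, B9=T
#6 (k=2, q=2, r=3) -> B1->T, B1->T, B1->T, B1->T, B1->F, B2->T, B4->E, B3->T, B4->E, B3->T, B4->E, B3->T, B4->E, B3->T, ...; covered: B1=T, B1=F, B2=T, B3=T, B3=F, B4=S, B4=E, B5=T, B9=T
#7 (k=3, q=0, r=2) -> B1->T, B1->T, B1->T, B1->T, B1->T, B1->F, B2->T, B4->E, B3->T, B4->E, B3->T, B4->E, B3->T, B4->E, ...; covered: B1=T, B1=F, B2=T, B3=T, B3=F, B4=S, B4=E, B5=F, B6=T, B7=T, B9=T
#8 (k=4, q=0, r=1) -> B1->T, B1->T, B1->T, B1->T, B1->T, B1->F, B2->T, B4->E, B3->T, B4->E, B3->T, B4->E, B3->T, B4->E, ...; covered: B1=T, B1=F, B2=T, B3=T, B3=F, B4=S, B4=E, B5=F, B6=T, B7=T, B9=T
#9 (k=3, q=5, r=1) -> B1->T, B1->T, B1->T, B1->F, B2->F, B4->E, B3->T, B4->E, B3->T, B4->E, B3->T, B4->S, B3->F, B5->F, ...; covered: B1=T, B1=F, B2=F, B3=T, B3=F, B4=S, B4=E, B5=F, B6=T, B7=T, B9=T
#10 (k=3, q=1, r=2) -> B1->T, B1->T, B1->T, B1->T, B1->F, B2->T, B4->E, B3->F, B5->F, B6->T, B7->F, B9->T; covered: B1=T, B1=F, B2=T, B3=F, B4=E, B5=F, B6=T, B7=F, B9=T
the full pool covers 16 outcomes: B1=T, B1=F, B2=T, B2=F, B3=T, B3=F, B4=S, B4=E, B5=T, B5=F, B6=T, B6=F, B7=T, B7=F, B8=F, B9=T
no size-1 subset reaches all 16 outcomes (best union: 11/16)
no size-2 subset reaches all 16 outcomes (best union: 14/16)
no size-3 subset reaches all 16 outcomes (best union: 15/16)
the canonical winner is {1, 2, 4, 10}: size 4, full 16-outcome coverage, earliest index list among size-4 covers
Answer: 1, 2, 4, 10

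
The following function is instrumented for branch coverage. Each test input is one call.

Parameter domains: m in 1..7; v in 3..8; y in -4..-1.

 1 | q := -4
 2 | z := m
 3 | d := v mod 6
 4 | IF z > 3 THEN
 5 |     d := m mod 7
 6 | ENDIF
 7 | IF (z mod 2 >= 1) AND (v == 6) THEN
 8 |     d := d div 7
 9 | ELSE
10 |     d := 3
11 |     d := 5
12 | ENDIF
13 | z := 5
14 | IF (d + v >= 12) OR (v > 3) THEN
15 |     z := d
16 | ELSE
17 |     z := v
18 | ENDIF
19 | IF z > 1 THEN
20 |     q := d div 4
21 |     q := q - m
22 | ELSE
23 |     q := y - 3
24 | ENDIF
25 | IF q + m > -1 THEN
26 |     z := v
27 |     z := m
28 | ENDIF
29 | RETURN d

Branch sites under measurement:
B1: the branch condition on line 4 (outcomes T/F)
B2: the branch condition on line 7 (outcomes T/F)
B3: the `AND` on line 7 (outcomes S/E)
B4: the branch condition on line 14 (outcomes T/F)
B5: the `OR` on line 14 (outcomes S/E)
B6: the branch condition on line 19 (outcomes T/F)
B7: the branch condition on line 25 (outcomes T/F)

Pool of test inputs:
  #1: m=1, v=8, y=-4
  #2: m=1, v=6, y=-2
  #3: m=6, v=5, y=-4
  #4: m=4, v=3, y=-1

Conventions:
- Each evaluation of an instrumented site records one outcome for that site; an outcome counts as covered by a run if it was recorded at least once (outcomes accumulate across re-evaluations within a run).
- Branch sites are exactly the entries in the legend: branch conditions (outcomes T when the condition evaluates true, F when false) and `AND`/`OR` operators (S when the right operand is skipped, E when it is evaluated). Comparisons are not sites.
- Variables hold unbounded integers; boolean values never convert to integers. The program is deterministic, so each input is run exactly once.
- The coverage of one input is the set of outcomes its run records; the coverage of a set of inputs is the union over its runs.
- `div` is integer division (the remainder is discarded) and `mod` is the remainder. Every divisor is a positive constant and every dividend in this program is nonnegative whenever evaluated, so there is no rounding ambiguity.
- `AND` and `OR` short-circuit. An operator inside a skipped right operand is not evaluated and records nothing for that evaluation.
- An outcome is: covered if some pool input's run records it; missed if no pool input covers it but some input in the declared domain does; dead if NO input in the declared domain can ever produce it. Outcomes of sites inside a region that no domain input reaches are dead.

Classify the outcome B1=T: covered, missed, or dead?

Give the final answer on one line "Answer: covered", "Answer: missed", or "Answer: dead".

B1=T is recorded by pool input(s) 3, 4 -> covered

Answer: covered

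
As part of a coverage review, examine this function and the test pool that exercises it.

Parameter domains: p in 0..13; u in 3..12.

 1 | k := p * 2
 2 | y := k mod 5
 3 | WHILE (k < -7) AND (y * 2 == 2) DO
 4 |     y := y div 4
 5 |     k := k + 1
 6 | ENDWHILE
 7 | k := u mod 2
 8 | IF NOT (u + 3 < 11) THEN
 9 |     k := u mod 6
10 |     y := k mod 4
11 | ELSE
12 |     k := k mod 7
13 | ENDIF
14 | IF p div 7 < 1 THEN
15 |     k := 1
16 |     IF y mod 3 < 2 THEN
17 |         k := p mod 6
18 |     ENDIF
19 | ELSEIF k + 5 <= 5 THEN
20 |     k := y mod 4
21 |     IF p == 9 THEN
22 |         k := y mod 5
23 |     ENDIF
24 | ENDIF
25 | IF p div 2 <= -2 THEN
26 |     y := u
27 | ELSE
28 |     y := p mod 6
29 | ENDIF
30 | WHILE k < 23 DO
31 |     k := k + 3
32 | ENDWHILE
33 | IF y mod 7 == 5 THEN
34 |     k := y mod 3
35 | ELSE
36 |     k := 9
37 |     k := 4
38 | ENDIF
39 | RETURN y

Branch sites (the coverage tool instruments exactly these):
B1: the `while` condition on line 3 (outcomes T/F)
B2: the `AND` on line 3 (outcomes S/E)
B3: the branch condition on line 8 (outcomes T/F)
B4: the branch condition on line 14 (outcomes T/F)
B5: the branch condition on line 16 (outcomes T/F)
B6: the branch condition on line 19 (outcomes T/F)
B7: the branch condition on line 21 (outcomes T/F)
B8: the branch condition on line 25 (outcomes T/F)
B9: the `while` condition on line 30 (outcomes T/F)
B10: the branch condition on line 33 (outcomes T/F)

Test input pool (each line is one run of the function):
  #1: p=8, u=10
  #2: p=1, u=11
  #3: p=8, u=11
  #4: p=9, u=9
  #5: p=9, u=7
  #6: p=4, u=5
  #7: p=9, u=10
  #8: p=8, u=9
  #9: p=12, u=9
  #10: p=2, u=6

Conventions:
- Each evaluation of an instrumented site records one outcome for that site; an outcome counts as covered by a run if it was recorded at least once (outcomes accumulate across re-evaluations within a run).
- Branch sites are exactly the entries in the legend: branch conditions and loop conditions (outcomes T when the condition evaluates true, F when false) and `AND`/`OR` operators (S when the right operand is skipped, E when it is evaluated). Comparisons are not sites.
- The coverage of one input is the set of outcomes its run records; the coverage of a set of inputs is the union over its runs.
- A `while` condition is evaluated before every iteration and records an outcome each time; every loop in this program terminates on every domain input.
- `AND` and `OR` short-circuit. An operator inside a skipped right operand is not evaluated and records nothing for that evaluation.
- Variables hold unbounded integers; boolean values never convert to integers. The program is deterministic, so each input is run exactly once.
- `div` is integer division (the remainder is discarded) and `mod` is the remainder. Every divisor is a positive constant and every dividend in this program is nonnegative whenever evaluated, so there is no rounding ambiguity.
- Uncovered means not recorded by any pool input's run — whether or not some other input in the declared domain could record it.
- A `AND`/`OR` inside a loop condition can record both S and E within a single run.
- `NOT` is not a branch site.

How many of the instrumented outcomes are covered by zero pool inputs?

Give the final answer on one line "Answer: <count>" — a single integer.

input #1 (p=8, u=10): events B2->S, B1->F, B3->T, B4->F, B6->F, B8->F, B9->T, B9->T, B9->T, B9->T, B9->T, B9->T, B9->T, B9->F, ...; covers B1=F, B2=S, B3=T, B4=F, B6=F, B8=F, B9=T, B9=F, B10=F
input #2 (p=1, u=11): events B2->S, B1->F, B3->T, B4->T, B5->T, B8->F, B9->T, B9->T, B9->T, B9->T, B9->T, B9->T, B9->T, B9->T, ...; covers B1=F, B2=S, B3=T, B4=T, B5=T, B8=F, B9=T, B9=F, B10=F
input #3 (p=8, u=11): events B2->S, B1->F, B3->T, B4->F, B6->F, B8->F, B9->T, B9->T, B9->T, B9->T, B9->T, B9->T, B9->F, B10->F; covers B1=F, B2=S, B3=T, B4=F, B6=F, B8=F, B9=T, B9=F, B10=F
input #4 (p=9, u=9): events B2->S, B1->F, B3->T, B4->F, B6->F, B8->F, B9->T, B9->T, B9->T, B9->T, B9->T, B9->T, B9->T, B9->F, ...; covers B1=F, B2=S, B3=T, B4=F, B6=F, B8=F, B9=T, B9=F, B10=F
input #5 (p=9, u=7): events B2->S, B1->F, B3->F, B4->F, B6->F, B8->F, B9->T, B9->T, B9->T, B9->T, B9->T, B9->T, B9->T, B9->T, ...; covers B1=F, B2=S, B3=F, B4=F, B6=F, B8=F, B9=T, B9=F, B10=F
input #6 (p=4, u=5): events B2->S, B1->F, B3->F, B4->T, B5->T, B8->F, B9->T, B9->T, B9->T, B9->T, B9->T, B9->T, B9->T, B9->F, ...; covers B1=F, B2=S, B3=F, B4=T, B5=T, B8=F, B9=T, B9=F, B10=F
input #7 (p=9, u=10): events B2->S, B1->F, B3->T, B4->F, B6->F, B8->F, B9->T, B9->T, B9->T, B9->T, B9->T, B9->T, B9->T, B9->F, ...; covers B1=F, B2=S, B3=T, B4=F, B6=F, B8=F, B9=T, B9=F, B10=F
input #8 (p=8, u=9): events B2->S, B1->F, B3->T, B4->F, B6->F, B8->F, B9->T, B9->T, B9->T, B9->T, B9->T, B9->T, B9->T, B9->F, ...; covers B1=F, B2=S, B3=T, B4=F, B6=F, B8=F, B9=T, B9=F, B10=F
input #9 (p=12, u=9): events B2->S, B1->F, B3->T, B4->F, B6->F, B8->F, B9->T, B9->T, B9->T, B9->T, B9->T, B9->T, B9->T, B9->F, ...; covers B1=F, B2=S, B3=T, B4=F, B6=F, B8=F, B9=T, B9=F, B10=F
input #10 (p=2, u=6): events B2->S, B1->F, B3->F, B4->T, B5->T, B8->F, B9->T, B9->T, B9->T, B9->T, B9->T, B9->T, B9->T, B9->F, ...; covers B1=F, B2=S, B3=F, B4=T, B5=T, B8=F, B9=T, B9=F, B10=F
union over the pool: B1=F, B2=S, B3=T, B3=F, B4=T, B4=F, B5=T, B6=F, B8=F, B9=T, B9=F, B10=F
uncovered (8 of 20): B1=T, B2=E, B5=F, B6=T, B7=T, B7=F, B8=T, B10=T

Answer: 8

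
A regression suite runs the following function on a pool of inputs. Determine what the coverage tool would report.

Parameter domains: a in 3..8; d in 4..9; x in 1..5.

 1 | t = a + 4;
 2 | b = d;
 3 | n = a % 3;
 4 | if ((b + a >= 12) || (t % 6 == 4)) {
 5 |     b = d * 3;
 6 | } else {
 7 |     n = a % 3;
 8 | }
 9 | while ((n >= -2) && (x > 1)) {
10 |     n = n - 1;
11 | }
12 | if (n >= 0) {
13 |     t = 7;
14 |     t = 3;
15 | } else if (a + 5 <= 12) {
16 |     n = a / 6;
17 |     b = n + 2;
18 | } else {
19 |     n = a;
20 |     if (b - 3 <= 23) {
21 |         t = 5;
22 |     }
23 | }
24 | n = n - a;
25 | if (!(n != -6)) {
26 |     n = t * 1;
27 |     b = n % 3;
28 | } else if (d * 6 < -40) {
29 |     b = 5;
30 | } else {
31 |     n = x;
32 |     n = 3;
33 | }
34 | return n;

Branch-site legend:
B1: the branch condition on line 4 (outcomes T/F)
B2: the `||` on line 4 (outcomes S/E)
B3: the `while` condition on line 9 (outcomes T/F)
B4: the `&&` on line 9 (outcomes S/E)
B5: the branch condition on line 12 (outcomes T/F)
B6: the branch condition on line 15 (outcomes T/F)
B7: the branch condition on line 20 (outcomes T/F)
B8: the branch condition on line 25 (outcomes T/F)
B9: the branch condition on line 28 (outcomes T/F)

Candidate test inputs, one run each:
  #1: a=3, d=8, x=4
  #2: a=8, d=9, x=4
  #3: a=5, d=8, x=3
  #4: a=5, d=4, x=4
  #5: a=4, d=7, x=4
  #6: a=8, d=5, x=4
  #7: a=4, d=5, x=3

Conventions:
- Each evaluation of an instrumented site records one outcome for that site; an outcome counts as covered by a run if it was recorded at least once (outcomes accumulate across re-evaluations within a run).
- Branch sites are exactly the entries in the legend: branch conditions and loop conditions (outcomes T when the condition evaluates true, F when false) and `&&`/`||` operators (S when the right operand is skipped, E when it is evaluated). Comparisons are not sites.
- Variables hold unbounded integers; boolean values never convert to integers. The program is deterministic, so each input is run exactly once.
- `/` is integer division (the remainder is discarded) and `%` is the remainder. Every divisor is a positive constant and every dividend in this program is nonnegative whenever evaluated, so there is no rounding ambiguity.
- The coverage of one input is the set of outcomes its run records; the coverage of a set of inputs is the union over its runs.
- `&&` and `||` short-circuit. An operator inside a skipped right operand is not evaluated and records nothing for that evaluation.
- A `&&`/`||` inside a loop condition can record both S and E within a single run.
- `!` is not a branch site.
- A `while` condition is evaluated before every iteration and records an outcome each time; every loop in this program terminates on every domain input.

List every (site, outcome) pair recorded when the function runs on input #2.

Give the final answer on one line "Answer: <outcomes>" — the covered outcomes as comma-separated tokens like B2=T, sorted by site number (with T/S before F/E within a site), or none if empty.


Simulating input #2 (a=8, d=9, x=4) step by step:
  B2->S, B1->T, B4->E, B3->T, B4->E, B3->T, B4->E, B3->T, B4->E, B3->T
  B4->E, B3->T, B4->S, B3->F, B5->F, B6->F, B7->F, B8->F, B9->F
collecting distinct outcomes: B1=T, B2=S, B3=T, B3=F, B4=S, B4=E, B5=F, B6=F, B7=F, B8=F, B9=F
Answer: B1=T, B2=S, B3=T, B3=F, B4=S, B4=E, B5=F, B6=F, B7=F, B8=F, B9=F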